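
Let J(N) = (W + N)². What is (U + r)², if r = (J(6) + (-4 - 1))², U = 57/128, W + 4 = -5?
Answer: 4431025/16384 ≈ 270.45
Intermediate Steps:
W = -9 (W = -4 - 5 = -9)
U = 57/128 (U = 57*(1/128) = 57/128 ≈ 0.44531)
J(N) = (-9 + N)²
r = 16 (r = ((-9 + 6)² + (-4 - 1))² = ((-3)² - 5)² = (9 - 5)² = 4² = 16)
(U + r)² = (57/128 + 16)² = (2105/128)² = 4431025/16384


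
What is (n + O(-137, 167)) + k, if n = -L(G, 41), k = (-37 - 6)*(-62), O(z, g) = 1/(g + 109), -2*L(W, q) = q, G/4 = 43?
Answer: 741475/276 ≈ 2686.5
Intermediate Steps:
G = 172 (G = 4*43 = 172)
L(W, q) = -q/2
O(z, g) = 1/(109 + g)
k = 2666 (k = -43*(-62) = 2666)
n = 41/2 (n = -(-1)*41/2 = -1*(-41/2) = 41/2 ≈ 20.500)
(n + O(-137, 167)) + k = (41/2 + 1/(109 + 167)) + 2666 = (41/2 + 1/276) + 2666 = 5659/276 + 2666 = 741475/276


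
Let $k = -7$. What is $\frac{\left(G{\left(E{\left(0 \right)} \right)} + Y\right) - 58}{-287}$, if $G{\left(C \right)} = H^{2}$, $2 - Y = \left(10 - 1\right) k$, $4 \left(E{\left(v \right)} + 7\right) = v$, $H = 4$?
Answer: $- \frac{23}{287} \approx -0.080139$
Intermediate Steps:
$E{\left(v \right)} = -7 + \frac{v}{4}$
$Y = 65$ ($Y = 2 - \left(10 - 1\right) \left(-7\right) = 2 - 9 \left(-7\right) = 2 - -63 = 2 + 63 = 65$)
$G{\left(C \right)} = 16$ ($G{\left(C \right)} = 4^{2} = 16$)
$\frac{\left(G{\left(E{\left(0 \right)} \right)} + Y\right) - 58}{-287} = \frac{\left(16 + 65\right) - 58}{-287} = \left(81 - 58\right) \left(- \frac{1}{287}\right) = 23 \left(- \frac{1}{287}\right) = - \frac{23}{287}$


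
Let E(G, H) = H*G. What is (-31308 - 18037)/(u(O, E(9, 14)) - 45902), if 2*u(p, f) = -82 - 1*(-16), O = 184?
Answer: 9869/9187 ≈ 1.0742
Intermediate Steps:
E(G, H) = G*H
u(p, f) = -33 (u(p, f) = (-82 - 1*(-16))/2 = (-82 + 16)/2 = (½)*(-66) = -33)
(-31308 - 18037)/(u(O, E(9, 14)) - 45902) = (-31308 - 18037)/(-33 - 45902) = -49345/(-45935) = -49345*(-1/45935) = 9869/9187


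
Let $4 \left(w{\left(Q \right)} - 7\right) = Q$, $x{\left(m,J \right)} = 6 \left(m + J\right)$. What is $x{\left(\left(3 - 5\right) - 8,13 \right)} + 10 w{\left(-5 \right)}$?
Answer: $\frac{151}{2} \approx 75.5$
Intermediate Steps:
$x{\left(m,J \right)} = 6 J + 6 m$ ($x{\left(m,J \right)} = 6 \left(J + m\right) = 6 J + 6 m$)
$w{\left(Q \right)} = 7 + \frac{Q}{4}$
$x{\left(\left(3 - 5\right) - 8,13 \right)} + 10 w{\left(-5 \right)} = \left(6 \cdot 13 + 6 \left(\left(3 - 5\right) - 8\right)\right) + 10 \left(7 + \frac{1}{4} \left(-5\right)\right) = \left(78 + 6 \left(-2 - 8\right)\right) + 10 \left(7 - \frac{5}{4}\right) = \left(78 + 6 \left(-2 - 8\right)\right) + 10 \cdot \frac{23}{4} = \left(78 + 6 \left(-10\right)\right) + \frac{115}{2} = \left(78 - 60\right) + \frac{115}{2} = 18 + \frac{115}{2} = \frac{151}{2}$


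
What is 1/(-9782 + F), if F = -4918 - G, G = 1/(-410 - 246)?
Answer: -656/9643199 ≈ -6.8027e-5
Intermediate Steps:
G = -1/656 (G = 1/(-656) = -1/656 ≈ -0.0015244)
F = -3226207/656 (F = -4918 - 1*(-1/656) = -4918 + 1/656 = -3226207/656 ≈ -4918.0)
1/(-9782 + F) = 1/(-9782 - 3226207/656) = 1/(-9643199/656) = -656/9643199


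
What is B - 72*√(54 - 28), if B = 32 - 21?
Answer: 11 - 72*√26 ≈ -356.13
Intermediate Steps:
B = 11
B - 72*√(54 - 28) = 11 - 72*√(54 - 28) = 11 - 72*√26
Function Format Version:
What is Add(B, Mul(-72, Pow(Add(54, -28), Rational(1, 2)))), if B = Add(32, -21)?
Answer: Add(11, Mul(-72, Pow(26, Rational(1, 2)))) ≈ -356.13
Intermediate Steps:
B = 11
Add(B, Mul(-72, Pow(Add(54, -28), Rational(1, 2)))) = Add(11, Mul(-72, Pow(Add(54, -28), Rational(1, 2)))) = Add(11, Mul(-72, Pow(26, Rational(1, 2))))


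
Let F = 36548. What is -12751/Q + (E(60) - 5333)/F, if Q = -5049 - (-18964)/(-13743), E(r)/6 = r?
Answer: 6059398764181/2536700595308 ≈ 2.3887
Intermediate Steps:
E(r) = 6*r
Q = -69407371/13743 (Q = -5049 - (-18964)*(-1)/13743 = -5049 - 1*18964/13743 = -5049 - 18964/13743 = -69407371/13743 ≈ -5050.4)
-12751/Q + (E(60) - 5333)/F = -12751/(-69407371/13743) + (6*60 - 5333)/36548 = -12751*(-13743/69407371) + (360 - 5333)*(1/36548) = 175236993/69407371 - 4973*1/36548 = 175236993/69407371 - 4973/36548 = 6059398764181/2536700595308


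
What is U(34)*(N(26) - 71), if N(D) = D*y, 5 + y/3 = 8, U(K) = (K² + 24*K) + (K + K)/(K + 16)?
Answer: 8041442/25 ≈ 3.2166e+5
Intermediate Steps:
U(K) = K² + 24*K + 2*K/(16 + K) (U(K) = (K² + 24*K) + (2*K)/(16 + K) = (K² + 24*K) + 2*K/(16 + K) = K² + 24*K + 2*K/(16 + K))
y = 9 (y = -15 + 3*8 = -15 + 24 = 9)
N(D) = 9*D (N(D) = D*9 = 9*D)
U(34)*(N(26) - 71) = (34*(386 + 34² + 40*34)/(16 + 34))*(9*26 - 71) = (34*(386 + 1156 + 1360)/50)*(234 - 71) = (34*(1/50)*2902)*163 = (49334/25)*163 = 8041442/25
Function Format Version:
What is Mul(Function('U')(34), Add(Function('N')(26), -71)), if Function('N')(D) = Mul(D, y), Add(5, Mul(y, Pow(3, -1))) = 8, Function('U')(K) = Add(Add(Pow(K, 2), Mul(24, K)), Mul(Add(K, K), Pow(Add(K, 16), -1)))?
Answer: Rational(8041442, 25) ≈ 3.2166e+5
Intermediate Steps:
Function('U')(K) = Add(Pow(K, 2), Mul(24, K), Mul(2, K, Pow(Add(16, K), -1))) (Function('U')(K) = Add(Add(Pow(K, 2), Mul(24, K)), Mul(Mul(2, K), Pow(Add(16, K), -1))) = Add(Add(Pow(K, 2), Mul(24, K)), Mul(2, K, Pow(Add(16, K), -1))) = Add(Pow(K, 2), Mul(24, K), Mul(2, K, Pow(Add(16, K), -1))))
y = 9 (y = Add(-15, Mul(3, 8)) = Add(-15, 24) = 9)
Function('N')(D) = Mul(9, D) (Function('N')(D) = Mul(D, 9) = Mul(9, D))
Mul(Function('U')(34), Add(Function('N')(26), -71)) = Mul(Mul(34, Pow(Add(16, 34), -1), Add(386, Pow(34, 2), Mul(40, 34))), Add(Mul(9, 26), -71)) = Mul(Mul(34, Pow(50, -1), Add(386, 1156, 1360)), Add(234, -71)) = Mul(Mul(34, Rational(1, 50), 2902), 163) = Mul(Rational(49334, 25), 163) = Rational(8041442, 25)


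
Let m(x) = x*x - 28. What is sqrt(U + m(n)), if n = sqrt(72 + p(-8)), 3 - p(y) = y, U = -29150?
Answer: 23*I*sqrt(55) ≈ 170.57*I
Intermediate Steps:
p(y) = 3 - y
n = sqrt(83) (n = sqrt(72 + (3 - 1*(-8))) = sqrt(72 + (3 + 8)) = sqrt(72 + 11) = sqrt(83) ≈ 9.1104)
m(x) = -28 + x**2 (m(x) = x**2 - 28 = -28 + x**2)
sqrt(U + m(n)) = sqrt(-29150 + (-28 + (sqrt(83))**2)) = sqrt(-29150 + (-28 + 83)) = sqrt(-29150 + 55) = sqrt(-29095) = 23*I*sqrt(55)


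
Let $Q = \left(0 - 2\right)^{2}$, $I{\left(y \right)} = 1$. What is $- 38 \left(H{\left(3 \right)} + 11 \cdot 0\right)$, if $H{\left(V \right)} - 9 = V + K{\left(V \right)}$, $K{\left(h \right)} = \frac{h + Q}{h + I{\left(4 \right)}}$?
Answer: $- \frac{1045}{2} \approx -522.5$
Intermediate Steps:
$Q = 4$ ($Q = \left(-2\right)^{2} = 4$)
$K{\left(h \right)} = \frac{4 + h}{1 + h}$ ($K{\left(h \right)} = \frac{h + 4}{h + 1} = \frac{4 + h}{1 + h}$)
$H{\left(V \right)} = 9 + V + \frac{4 + V}{1 + V}$ ($H{\left(V \right)} = 9 + \left(V + \frac{4 + V}{1 + V}\right) = 9 + V + \frac{4 + V}{1 + V}$)
$- 38 \left(H{\left(3 \right)} + 11 \cdot 0\right) = - 38 \left(\frac{13 + 3^{2} + 11 \cdot 3}{1 + 3} + 11 \cdot 0\right) = - 38 \left(\frac{13 + 9 + 33}{4} + 0\right) = - 38 \left(\frac{1}{4} \cdot 55 + 0\right) = - 38 \left(\frac{55}{4} + 0\right) = \left(-38\right) \frac{55}{4} = - \frac{1045}{2}$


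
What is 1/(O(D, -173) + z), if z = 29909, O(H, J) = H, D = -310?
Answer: 1/29599 ≈ 3.3785e-5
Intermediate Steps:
1/(O(D, -173) + z) = 1/(-310 + 29909) = 1/29599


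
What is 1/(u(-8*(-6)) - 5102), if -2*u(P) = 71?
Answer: -2/10275 ≈ -0.00019465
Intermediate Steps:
u(P) = -71/2 (u(P) = -½*71 = -71/2)
1/(u(-8*(-6)) - 5102) = 1/(-71/2 - 5102) = 1/(-10275/2) = -2/10275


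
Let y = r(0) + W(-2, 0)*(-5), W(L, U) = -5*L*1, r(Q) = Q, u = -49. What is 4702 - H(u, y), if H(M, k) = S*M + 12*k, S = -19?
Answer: 4371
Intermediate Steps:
W(L, U) = -5*L
y = -50 (y = 0 - 5*(-2)*(-5) = 0 + 10*(-5) = 0 - 50 = -50)
H(M, k) = -19*M + 12*k
4702 - H(u, y) = 4702 - (-19*(-49) + 12*(-50)) = 4702 - (931 - 600) = 4702 - 1*331 = 4702 - 331 = 4371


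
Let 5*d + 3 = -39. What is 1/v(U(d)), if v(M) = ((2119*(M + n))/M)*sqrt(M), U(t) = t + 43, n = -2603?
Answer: -sqrt(865)/27212198 ≈ -1.0808e-6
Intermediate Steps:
d = -42/5 (d = -3/5 + (1/5)*(-39) = -3/5 - 39/5 = -42/5 ≈ -8.4000)
U(t) = 43 + t
v(M) = (-5515757 + 2119*M)/sqrt(M) (v(M) = ((2119*(M - 2603))/M)*sqrt(M) = ((2119*(-2603 + M))/M)*sqrt(M) = ((-5515757 + 2119*M)/M)*sqrt(M) = (-5515757 + 2119*M)/sqrt(M))
1/v(U(d)) = 1/(2119*(-2603 + (43 - 42/5))/sqrt(43 - 42/5)) = 1/(2119*(-2603 + 173/5)/sqrt(173/5)) = 1/(2119*(sqrt(865)/173)*(-12842/5)) = 1/(-27212198*sqrt(865)/865) = -sqrt(865)/27212198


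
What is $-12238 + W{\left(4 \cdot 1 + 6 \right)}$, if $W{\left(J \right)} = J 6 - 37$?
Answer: $-12215$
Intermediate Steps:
$W{\left(J \right)} = -37 + 6 J$ ($W{\left(J \right)} = 6 J - 37 = -37 + 6 J$)
$-12238 + W{\left(4 \cdot 1 + 6 \right)} = -12238 - \left(37 - 6 \left(4 \cdot 1 + 6\right)\right) = -12238 - \left(37 - 6 \left(4 + 6\right)\right) = -12238 + \left(-37 + 6 \cdot 10\right) = -12238 + \left(-37 + 60\right) = -12238 + 23 = -12215$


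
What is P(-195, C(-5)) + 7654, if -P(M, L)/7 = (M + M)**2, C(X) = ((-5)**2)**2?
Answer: -1057046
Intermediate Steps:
C(X) = 625 (C(X) = 25**2 = 625)
P(M, L) = -28*M**2 (P(M, L) = -7*(M + M)**2 = -7*4*M**2 = -28*M**2)
P(-195, C(-5)) + 7654 = -28*(-195)**2 + 7654 = -28*38025 + 7654 = -1064700 + 7654 = -1057046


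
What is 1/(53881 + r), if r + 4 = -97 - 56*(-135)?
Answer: 1/61340 ≈ 1.6303e-5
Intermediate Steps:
r = 7459 (r = -4 + (-97 - 56*(-135)) = -4 + (-97 + 7560) = -4 + 7463 = 7459)
1/(53881 + r) = 1/(53881 + 7459) = 1/61340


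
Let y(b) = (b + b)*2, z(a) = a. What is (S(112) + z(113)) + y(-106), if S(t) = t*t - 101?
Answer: 12132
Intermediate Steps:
S(t) = -101 + t**2 (S(t) = t**2 - 101 = -101 + t**2)
y(b) = 4*b (y(b) = (2*b)*2 = 4*b)
(S(112) + z(113)) + y(-106) = ((-101 + 112**2) + 113) + 4*(-106) = ((-101 + 12544) + 113) - 424 = (12443 + 113) - 424 = 12556 - 424 = 12132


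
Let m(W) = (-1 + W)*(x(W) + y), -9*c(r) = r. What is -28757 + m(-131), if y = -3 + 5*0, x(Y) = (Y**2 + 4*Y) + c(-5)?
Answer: -6673555/3 ≈ -2.2245e+6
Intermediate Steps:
c(r) = -r/9
x(Y) = 5/9 + Y**2 + 4*Y (x(Y) = (Y**2 + 4*Y) - 1/9*(-5) = (Y**2 + 4*Y) + 5/9 = 5/9 + Y**2 + 4*Y)
y = -3 (y = -3 + 0 = -3)
m(W) = (-1 + W)*(-22/9 + W**2 + 4*W) (m(W) = (-1 + W)*((5/9 + W**2 + 4*W) - 3) = (-1 + W)*(-22/9 + W**2 + 4*W))
-28757 + m(-131) = -28757 + (22/9 + (-131)**3 + 3*(-131)**2 - 58/9*(-131)) = -28757 + (22/9 - 2248091 + 3*17161 + 7598/9) = -28757 + (22/9 - 2248091 + 51483 + 7598/9) = -28757 - 6587284/3 = -6673555/3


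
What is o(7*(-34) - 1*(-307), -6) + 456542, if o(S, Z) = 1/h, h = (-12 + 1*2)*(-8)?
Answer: 36523361/80 ≈ 4.5654e+5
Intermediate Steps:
h = 80 (h = (-12 + 2)*(-8) = -10*(-8) = 80)
o(S, Z) = 1/80
o(7*(-34) - 1*(-307), -6) + 456542 = 1/80 + 456542 = 36523361/80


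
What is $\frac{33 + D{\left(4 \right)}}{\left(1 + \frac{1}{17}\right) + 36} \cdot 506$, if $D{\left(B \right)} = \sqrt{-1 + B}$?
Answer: $\frac{47311}{105} + \frac{4301 \sqrt{3}}{315} \approx 474.23$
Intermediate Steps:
$\frac{33 + D{\left(4 \right)}}{\left(1 + \frac{1}{17}\right) + 36} \cdot 506 = \frac{33 + \sqrt{-1 + 4}}{\left(1 + \frac{1}{17}\right) + 36} \cdot 506 = \frac{33 + \sqrt{3}}{\left(1 + \frac{1}{17}\right) + 36} \cdot 506 = \frac{33 + \sqrt{3}}{\frac{18}{17} + 36} \cdot 506 = \frac{33 + \sqrt{3}}{\frac{630}{17}} \cdot 506 = \left(33 + \sqrt{3}\right) \frac{17}{630} \cdot 506 = \left(\frac{187}{210} + \frac{17 \sqrt{3}}{630}\right) 506 = \frac{47311}{105} + \frac{4301 \sqrt{3}}{315}$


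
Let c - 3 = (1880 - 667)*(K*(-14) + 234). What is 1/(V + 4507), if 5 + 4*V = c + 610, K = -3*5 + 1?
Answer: 2/270113 ≈ 7.4043e-6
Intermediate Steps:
K = -14 (K = -15 + 1 = -14)
c = 521593 (c = 3 + (1880 - 667)*(-14*(-14) + 234) = 3 + 1213*(196 + 234) = 3 + 1213*430 = 3 + 521590 = 521593)
V = 261099/2 (V = -5/4 + (521593 + 610)/4 = -5/4 + (1/4)*522203 = -5/4 + 522203/4 = 261099/2 ≈ 1.3055e+5)
1/(V + 4507) = 1/(261099/2 + 4507) = 1/(270113/2) = 2/270113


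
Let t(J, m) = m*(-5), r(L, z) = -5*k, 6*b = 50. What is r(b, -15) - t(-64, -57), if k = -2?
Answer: -275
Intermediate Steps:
b = 25/3 (b = (⅙)*50 = 25/3 ≈ 8.3333)
r(L, z) = 10 (r(L, z) = -5*(-2) = 10)
t(J, m) = -5*m
r(b, -15) - t(-64, -57) = 10 - (-5)*(-57) = 10 - 1*285 = 10 - 285 = -275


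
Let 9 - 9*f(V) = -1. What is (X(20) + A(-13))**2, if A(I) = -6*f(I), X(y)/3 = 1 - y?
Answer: 36481/9 ≈ 4053.4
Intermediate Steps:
f(V) = 10/9 (f(V) = 1 - 1/9*(-1) = 1 + 1/9 = 10/9)
X(y) = 3 - 3*y (X(y) = 3*(1 - y) = 3 - 3*y)
A(I) = -20/3 (A(I) = -6*10/9 = -20/3)
(X(20) + A(-13))**2 = ((3 - 3*20) - 20/3)**2 = ((3 - 60) - 20/3)**2 = (-57 - 20/3)**2 = (-191/3)**2 = 36481/9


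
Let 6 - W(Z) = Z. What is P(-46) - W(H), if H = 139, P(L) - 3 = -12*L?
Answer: 688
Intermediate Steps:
P(L) = 3 - 12*L
W(Z) = 6 - Z
P(-46) - W(H) = (3 - 12*(-46)) - (6 - 1*139) = (3 + 552) - (6 - 139) = 555 - 1*(-133) = 555 + 133 = 688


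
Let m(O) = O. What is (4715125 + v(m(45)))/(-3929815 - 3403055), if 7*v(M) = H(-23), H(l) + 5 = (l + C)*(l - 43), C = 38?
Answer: -3300488/5133009 ≈ -0.64299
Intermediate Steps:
H(l) = -5 + (-43 + l)*(38 + l) (H(l) = -5 + (l + 38)*(l - 43) = -5 + (38 + l)*(-43 + l) = -5 + (-43 + l)*(38 + l))
v(M) = -995/7 (v(M) = (-1639 + (-23)**2 - 5*(-23))/7 = (-1639 + 529 + 115)/7 = (1/7)*(-995) = -995/7)
(4715125 + v(m(45)))/(-3929815 - 3403055) = (4715125 - 995/7)/(-3929815 - 3403055) = (33004880/7)/(-7332870) = (33004880/7)*(-1/7332870) = -3300488/5133009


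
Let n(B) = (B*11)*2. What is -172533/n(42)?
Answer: -57511/308 ≈ -186.72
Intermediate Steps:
n(B) = 22*B (n(B) = (11*B)*2 = 22*B)
-172533/n(42) = -172533/(22*42) = -172533/924 = -172533*1/924 = -57511/308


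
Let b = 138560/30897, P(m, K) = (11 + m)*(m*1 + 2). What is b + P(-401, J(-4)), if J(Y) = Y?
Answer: 4808020730/30897 ≈ 1.5561e+5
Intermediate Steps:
P(m, K) = (2 + m)*(11 + m) (P(m, K) = (11 + m)*(m + 2) = (11 + m)*(2 + m) = (2 + m)*(11 + m))
b = 138560/30897 (b = 138560*(1/30897) = 138560/30897 ≈ 4.4846)
b + P(-401, J(-4)) = 138560/30897 + (22 + (-401)² + 13*(-401)) = 138560/30897 + (22 + 160801 - 5213) = 138560/30897 + 155610 = 4808020730/30897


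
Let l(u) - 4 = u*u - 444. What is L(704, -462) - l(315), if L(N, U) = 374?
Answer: -98411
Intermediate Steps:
l(u) = -440 + u**2 (l(u) = 4 + (u*u - 444) = 4 + (u**2 - 444) = 4 + (-444 + u**2) = -440 + u**2)
L(704, -462) - l(315) = 374 - (-440 + 315**2) = 374 - (-440 + 99225) = 374 - 1*98785 = 374 - 98785 = -98411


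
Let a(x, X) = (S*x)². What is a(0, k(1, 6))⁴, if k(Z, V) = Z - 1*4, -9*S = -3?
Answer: 0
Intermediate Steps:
S = ⅓ (S = -⅑*(-3) = ⅓ ≈ 0.33333)
k(Z, V) = -4 + Z (k(Z, V) = Z - 4 = -4 + Z)
a(x, X) = x²/9 (a(x, X) = (x/3)² = x²/9)
a(0, k(1, 6))⁴ = ((⅑)*0²)⁴ = ((⅑)*0)⁴ = 0⁴ = 0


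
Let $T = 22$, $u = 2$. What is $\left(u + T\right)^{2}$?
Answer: $576$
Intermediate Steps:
$\left(u + T\right)^{2} = \left(2 + 22\right)^{2} = 24^{2} = 576$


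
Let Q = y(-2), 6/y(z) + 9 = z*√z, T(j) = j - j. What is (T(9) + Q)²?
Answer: 36/(9 + 2*I*√2)² ≈ 0.33178 - 0.23139*I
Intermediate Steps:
T(j) = 0
y(z) = 6/(-9 + z^(3/2)) (y(z) = 6/(-9 + z*√z) = 6/(-9 + z^(3/2)))
Q = 6/(-9 - 2*I*√2) (Q = 6/(-9 + (-2)^(3/2)) = 6/(-9 - 2*I*√2) ≈ -0.60674 + 0.19068*I)
(T(9) + Q)² = (0 + (-54/89 + 12*I*√2/89))² = (-54/89 + 12*I*√2/89)²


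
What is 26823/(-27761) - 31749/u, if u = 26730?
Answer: -532787593/247350510 ≈ -2.1540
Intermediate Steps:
26823/(-27761) - 31749/u = 26823/(-27761) - 31749/26730 = 26823*(-1/27761) - 31749*1/26730 = -26823/27761 - 10583/8910 = -532787593/247350510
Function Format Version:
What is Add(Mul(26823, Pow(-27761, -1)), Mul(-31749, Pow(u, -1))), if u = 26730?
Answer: Rational(-532787593, 247350510) ≈ -2.1540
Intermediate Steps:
Add(Mul(26823, Pow(-27761, -1)), Mul(-31749, Pow(u, -1))) = Add(Mul(26823, Pow(-27761, -1)), Mul(-31749, Pow(26730, -1))) = Add(Mul(26823, Rational(-1, 27761)), Mul(-31749, Rational(1, 26730))) = Add(Rational(-26823, 27761), Rational(-10583, 8910)) = Rational(-532787593, 247350510)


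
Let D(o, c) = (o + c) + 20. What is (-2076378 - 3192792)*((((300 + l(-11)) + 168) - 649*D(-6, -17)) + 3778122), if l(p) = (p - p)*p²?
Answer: -19920292144290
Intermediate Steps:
l(p) = 0 (l(p) = 0*p² = 0)
D(o, c) = 20 + c + o (D(o, c) = (c + o) + 20 = 20 + c + o)
(-2076378 - 3192792)*((((300 + l(-11)) + 168) - 649*D(-6, -17)) + 3778122) = (-2076378 - 3192792)*((((300 + 0) + 168) - 649*(20 - 17 - 6)) + 3778122) = -5269170*(((300 + 168) - 649*(-3)) + 3778122) = -5269170*((468 + 1947) + 3778122) = -5269170*(2415 + 3778122) = -5269170*3780537 = -19920292144290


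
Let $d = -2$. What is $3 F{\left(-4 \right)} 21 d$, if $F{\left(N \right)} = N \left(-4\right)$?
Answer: $-2016$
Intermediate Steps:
$F{\left(N \right)} = - 4 N$
$3 F{\left(-4 \right)} 21 d = 3 \left(\left(-4\right) \left(-4\right)\right) 21 \left(-2\right) = 3 \cdot 16 \cdot 21 \left(-2\right) = 48 \cdot 21 \left(-2\right) = 1008 \left(-2\right) = -2016$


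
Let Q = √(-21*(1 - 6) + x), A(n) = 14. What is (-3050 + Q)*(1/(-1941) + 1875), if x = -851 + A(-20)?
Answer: -11100090700/1941 + 7278748*I*√183/1941 ≈ -5.7188e+6 + 50729.0*I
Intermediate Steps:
x = -837 (x = -851 + 14 = -837)
Q = 2*I*√183 (Q = √(-21*(1 - 6) - 837) = √(-21*(-5) - 837) = √(105 - 837) = √(-732) = 2*I*√183 ≈ 27.056*I)
(-3050 + Q)*(1/(-1941) + 1875) = (-3050 + 2*I*√183)*(1/(-1941) + 1875) = (-3050 + 2*I*√183)*(-1/1941 + 1875) = (-3050 + 2*I*√183)*(3639374/1941) = -11100090700/1941 + 7278748*I*√183/1941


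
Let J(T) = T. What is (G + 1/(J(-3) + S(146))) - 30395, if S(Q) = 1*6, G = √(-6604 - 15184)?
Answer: -91184/3 + 2*I*√5447 ≈ -30395.0 + 147.61*I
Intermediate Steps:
G = 2*I*√5447 (G = √(-21788) = 2*I*√5447 ≈ 147.61*I)
S(Q) = 6
(G + 1/(J(-3) + S(146))) - 30395 = (2*I*√5447 + 1/(-3 + 6)) - 30395 = (2*I*√5447 + 1/3) - 30395 = (2*I*√5447 + ⅓) - 30395 = (⅓ + 2*I*√5447) - 30395 = -91184/3 + 2*I*√5447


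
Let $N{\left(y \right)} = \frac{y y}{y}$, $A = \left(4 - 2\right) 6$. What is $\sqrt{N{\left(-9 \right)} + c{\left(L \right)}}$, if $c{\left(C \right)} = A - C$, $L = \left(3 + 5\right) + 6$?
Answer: $i \sqrt{11} \approx 3.3166 i$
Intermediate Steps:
$L = 14$ ($L = 8 + 6 = 14$)
$A = 12$ ($A = 2 \cdot 6 = 12$)
$N{\left(y \right)} = y$ ($N{\left(y \right)} = \frac{y^{2}}{y} = y$)
$c{\left(C \right)} = 12 - C$
$\sqrt{N{\left(-9 \right)} + c{\left(L \right)}} = \sqrt{-9 + \left(12 - 14\right)} = \sqrt{-9 - 2} = \sqrt{-11} = i \sqrt{11}$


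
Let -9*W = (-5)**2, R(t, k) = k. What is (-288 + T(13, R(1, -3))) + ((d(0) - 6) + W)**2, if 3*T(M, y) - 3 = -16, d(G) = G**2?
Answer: -17438/81 ≈ -215.28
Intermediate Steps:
W = -25/9 (W = -1/9*(-5)**2 = -1/9*25 = -25/9 ≈ -2.7778)
T(M, y) = -13/3 (T(M, y) = 1 + (1/3)*(-16) = 1 - 16/3 = -13/3)
(-288 + T(13, R(1, -3))) + ((d(0) - 6) + W)**2 = (-288 - 13/3) + ((0**2 - 6) - 25/9)**2 = -877/3 + ((0 - 6) - 25/9)**2 = -877/3 + (-6 - 25/9)**2 = -877/3 + (-79/9)**2 = -877/3 + 6241/81 = -17438/81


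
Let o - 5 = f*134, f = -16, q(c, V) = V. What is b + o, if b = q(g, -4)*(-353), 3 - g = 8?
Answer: -727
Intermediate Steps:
g = -5 (g = 3 - 1*8 = 3 - 8 = -5)
b = 1412 (b = -4*(-353) = 1412)
o = -2139 (o = 5 - 16*134 = 5 - 2144 = -2139)
b + o = 1412 - 2139 = -727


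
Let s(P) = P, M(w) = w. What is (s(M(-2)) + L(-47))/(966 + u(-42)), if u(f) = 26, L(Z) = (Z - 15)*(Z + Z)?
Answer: 2913/496 ≈ 5.8730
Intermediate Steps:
L(Z) = 2*Z*(-15 + Z) (L(Z) = (-15 + Z)*(2*Z) = 2*Z*(-15 + Z))
(s(M(-2)) + L(-47))/(966 + u(-42)) = (-2 + 2*(-47)*(-15 - 47))/(966 + 26) = (-2 + 2*(-47)*(-62))/992 = (-2 + 5828)*(1/992) = 5826*(1/992) = 2913/496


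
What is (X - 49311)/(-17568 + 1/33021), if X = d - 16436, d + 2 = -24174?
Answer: 2969347383/580112927 ≈ 5.1186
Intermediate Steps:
d = -24176 (d = -2 - 24174 = -24176)
X = -40612 (X = -24176 - 16436 = -40612)
(X - 49311)/(-17568 + 1/33021) = (-40612 - 49311)/(-17568 + 1/33021) = -89923/(-17568 + 1/33021) = -89923/(-580112927/33021) = -89923*(-33021/580112927) = 2969347383/580112927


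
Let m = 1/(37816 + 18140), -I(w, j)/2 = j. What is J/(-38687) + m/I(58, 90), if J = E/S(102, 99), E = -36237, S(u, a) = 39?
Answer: 121660151389/5065561266480 ≈ 0.024017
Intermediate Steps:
I(w, j) = -2*j
m = 1/55956 ≈ 1.7871e-5
J = -12079/13 (J = -36237/39 = -36237*1/39 = -12079/13 ≈ -929.15)
J/(-38687) + m/I(58, 90) = -12079/13/(-38687) + 1/(55956*((-2*90))) = -12079/13*(-1/38687) + (1/55956)/(-180) = 12079/502931 + (1/55956)*(-1/180) = 12079/502931 - 1/10072080 = 121660151389/5065561266480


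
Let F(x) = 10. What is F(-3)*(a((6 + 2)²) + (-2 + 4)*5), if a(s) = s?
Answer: 740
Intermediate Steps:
F(-3)*(a((6 + 2)²) + (-2 + 4)*5) = 10*((6 + 2)² + (-2 + 4)*5) = 10*(8² + 2*5) = 10*(64 + 10) = 10*74 = 740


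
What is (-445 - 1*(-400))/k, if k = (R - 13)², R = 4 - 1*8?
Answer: -45/289 ≈ -0.15571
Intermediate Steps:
R = -4 (R = 4 - 8 = -4)
k = 289 (k = (-4 - 13)² = (-17)² = 289)
(-445 - 1*(-400))/k = (-445 - 1*(-400))/289 = (-445 + 400)*(1/289) = -45*1/289 = -45/289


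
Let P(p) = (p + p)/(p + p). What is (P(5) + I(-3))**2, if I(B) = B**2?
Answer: 100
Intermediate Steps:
P(p) = 1 (P(p) = (2*p)/((2*p)) = (2*p)*(1/(2*p)) = 1)
(P(5) + I(-3))**2 = (1 + (-3)**2)**2 = (1 + 9)**2 = 10**2 = 100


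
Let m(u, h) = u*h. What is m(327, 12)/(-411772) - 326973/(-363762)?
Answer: 11100910339/12482250522 ≈ 0.88934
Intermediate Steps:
m(u, h) = h*u
m(327, 12)/(-411772) - 326973/(-363762) = (12*327)/(-411772) - 326973/(-363762) = 3924*(-1/411772) - 326973*(-1/363762) = -981/102943 + 108991/121254 = 11100910339/12482250522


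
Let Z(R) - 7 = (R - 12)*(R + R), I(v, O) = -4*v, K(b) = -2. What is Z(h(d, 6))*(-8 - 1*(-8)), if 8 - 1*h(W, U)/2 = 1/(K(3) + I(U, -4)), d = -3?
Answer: 0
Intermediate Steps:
h(W, U) = 16 - 2/(-2 - 4*U)
Z(R) = 7 + 2*R*(-12 + R) (Z(R) = 7 + (R - 12)*(R + R) = 7 + (-12 + R)*(2*R) = 7 + 2*R*(-12 + R))
Z(h(d, 6))*(-8 - 1*(-8)) = (7 - 24*(17 + 32*6)/(1 + 2*6) + 2*((17 + 32*6)/(1 + 2*6))**2)*(-8 - 1*(-8)) = (7 - 24*(17 + 192)/(1 + 12) + 2*((17 + 192)/(1 + 12))**2)*(-8 + 8) = (7 - 24*209/13 + 2*(209/13)**2)*0 = (7 - 5016/13 + 2*(43681/169))*0 = (7 - 5016/13 + 87362/169)*0 = (23337/169)*0 = 0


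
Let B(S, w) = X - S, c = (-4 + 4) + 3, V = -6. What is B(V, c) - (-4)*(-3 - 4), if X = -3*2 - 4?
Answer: -32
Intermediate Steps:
X = -10 (X = -6 - 4 = -10)
c = 3 (c = 0 + 3 = 3)
B(S, w) = -10 - S
B(V, c) - (-4)*(-3 - 4) = (-10 - 1*(-6)) - (-4)*(-3 - 4) = (-10 + 6) - (-4)*(-7) = -4 - 1*28 = -4 - 28 = -32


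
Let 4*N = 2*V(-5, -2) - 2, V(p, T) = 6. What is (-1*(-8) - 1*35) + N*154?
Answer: 358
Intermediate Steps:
N = 5/2 (N = (2*6 - 2)/4 = (12 - 2)/4 = (¼)*10 = 5/2 ≈ 2.5000)
(-1*(-8) - 1*35) + N*154 = (-1*(-8) - 1*35) + (5/2)*154 = (8 - 35) + 385 = -27 + 385 = 358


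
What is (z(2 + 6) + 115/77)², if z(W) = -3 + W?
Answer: 250000/5929 ≈ 42.166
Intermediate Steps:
(z(2 + 6) + 115/77)² = ((-3 + (2 + 6)) + 115/77)² = ((-3 + 8) + 115*(1/77))² = (5 + 115/77)² = (500/77)² = 250000/5929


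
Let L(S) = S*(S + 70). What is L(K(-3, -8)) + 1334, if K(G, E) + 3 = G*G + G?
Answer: 1553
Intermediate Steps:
K(G, E) = -3 + G + G² (K(G, E) = -3 + (G*G + G) = -3 + (G² + G) = -3 + (G + G²) = -3 + G + G²)
L(S) = S*(70 + S)
L(K(-3, -8)) + 1334 = (-3 - 3 + (-3)²)*(70 + (-3 - 3 + (-3)²)) + 1334 = (-3 - 3 + 9)*(70 + (-3 - 3 + 9)) + 1334 = 3*(70 + 3) + 1334 = 3*73 + 1334 = 219 + 1334 = 1553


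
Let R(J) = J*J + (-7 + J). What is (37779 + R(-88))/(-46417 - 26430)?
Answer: -45428/72847 ≈ -0.62361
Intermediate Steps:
R(J) = -7 + J + J² (R(J) = J² + (-7 + J) = -7 + J + J²)
(37779 + R(-88))/(-46417 - 26430) = (37779 + (-7 - 88 + (-88)²))/(-46417 - 26430) = (37779 + (-7 - 88 + 7744))/(-72847) = (37779 + 7649)*(-1/72847) = 45428*(-1/72847) = -45428/72847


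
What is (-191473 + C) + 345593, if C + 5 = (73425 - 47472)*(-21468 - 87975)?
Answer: -2840220064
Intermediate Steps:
C = -2840374184 (C = -5 + (73425 - 47472)*(-21468 - 87975) = -5 + 25953*(-109443) = -5 - 2840374179 = -2840374184)
(-191473 + C) + 345593 = (-191473 - 2840374184) + 345593 = -2840565657 + 345593 = -2840220064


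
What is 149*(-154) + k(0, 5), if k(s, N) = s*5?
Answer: -22946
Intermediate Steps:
k(s, N) = 5*s
149*(-154) + k(0, 5) = 149*(-154) + 5*0 = -22946 + 0 = -22946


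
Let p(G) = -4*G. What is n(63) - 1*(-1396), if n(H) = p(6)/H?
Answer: 29308/21 ≈ 1395.6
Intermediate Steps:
n(H) = -24/H (n(H) = (-4*6)/H = -24/H)
n(63) - 1*(-1396) = -24/63 - 1*(-1396) = -24*1/63 + 1396 = -8/21 + 1396 = 29308/21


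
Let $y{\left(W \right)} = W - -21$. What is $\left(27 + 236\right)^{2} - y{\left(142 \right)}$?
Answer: $69006$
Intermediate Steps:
$y{\left(W \right)} = 21 + W$ ($y{\left(W \right)} = W + 21 = 21 + W$)
$\left(27 + 236\right)^{2} - y{\left(142 \right)} = \left(27 + 236\right)^{2} - \left(21 + 142\right) = 263^{2} - 163 = 69169 - 163 = 69006$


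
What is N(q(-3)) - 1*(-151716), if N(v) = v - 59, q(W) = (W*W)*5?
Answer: 151702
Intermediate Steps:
q(W) = 5*W**2 (q(W) = W**2*5 = 5*W**2)
N(v) = -59 + v
N(q(-3)) - 1*(-151716) = (-59 + 5*(-3)**2) - 1*(-151716) = (-59 + 5*9) + 151716 = (-59 + 45) + 151716 = -14 + 151716 = 151702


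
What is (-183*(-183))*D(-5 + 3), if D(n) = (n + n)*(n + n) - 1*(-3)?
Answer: 636291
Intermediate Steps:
D(n) = 3 + 4*n² (D(n) = (2*n)*(2*n) + 3 = 4*n² + 3 = 3 + 4*n²)
(-183*(-183))*D(-5 + 3) = (-183*(-183))*(3 + 4*(-5 + 3)²) = 33489*(3 + 4*(-2)²) = 33489*(3 + 4*4) = 33489*(3 + 16) = 33489*19 = 636291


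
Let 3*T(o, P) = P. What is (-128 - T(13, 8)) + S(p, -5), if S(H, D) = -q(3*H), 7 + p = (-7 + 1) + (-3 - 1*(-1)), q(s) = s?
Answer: -257/3 ≈ -85.667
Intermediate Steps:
T(o, P) = P/3
p = -15 (p = -7 + ((-7 + 1) + (-3 - 1*(-1))) = -7 + (-6 + (-3 + 1)) = -7 + (-6 - 2) = -7 - 8 = -15)
S(H, D) = -3*H
(-128 - T(13, 8)) + S(p, -5) = (-128 - 8/3) - 3*(-15) = (-128 - 1*8/3) + 45 = (-128 - 8/3) + 45 = -392/3 + 45 = -257/3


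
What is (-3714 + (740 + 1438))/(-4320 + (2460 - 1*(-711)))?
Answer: 512/383 ≈ 1.3368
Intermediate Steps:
(-3714 + (740 + 1438))/(-4320 + (2460 - 1*(-711))) = (-3714 + 2178)/(-4320 + (2460 + 711)) = -1536/(-4320 + 3171) = -1536/(-1149) = -1536*(-1/1149) = 512/383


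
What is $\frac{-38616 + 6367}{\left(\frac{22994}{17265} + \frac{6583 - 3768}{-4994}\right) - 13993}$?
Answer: $\frac{2780554251090}{1206429959069} \approx 2.3048$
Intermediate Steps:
$\frac{-38616 + 6367}{\left(\frac{22994}{17265} + \frac{6583 - 3768}{-4994}\right) - 13993} = - \frac{32249}{\left(22994 \cdot \frac{1}{17265} + \left(6583 - 3768\right) \left(- \frac{1}{4994}\right)\right) - 13993} = - \frac{32249}{\left(\frac{22994}{17265} + 2815 \left(- \frac{1}{4994}\right)\right) - 13993} = - \frac{32249}{\left(\frac{22994}{17265} - \frac{2815}{4994}\right) - 13993} = - \frac{32249}{\frac{66231061}{86221410} - 13993} = - \frac{32249}{- \frac{1206429959069}{86221410}} = \left(-32249\right) \left(- \frac{86221410}{1206429959069}\right) = \frac{2780554251090}{1206429959069}$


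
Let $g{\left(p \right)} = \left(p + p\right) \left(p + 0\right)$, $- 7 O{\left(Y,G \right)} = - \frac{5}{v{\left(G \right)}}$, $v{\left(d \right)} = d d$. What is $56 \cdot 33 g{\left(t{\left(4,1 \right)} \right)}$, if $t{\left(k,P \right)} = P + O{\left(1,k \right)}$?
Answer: $\frac{451737}{112} \approx 4033.4$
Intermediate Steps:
$v{\left(d \right)} = d^{2}$
$O{\left(Y,G \right)} = \frac{5}{7 G^{2}}$ ($O{\left(Y,G \right)} = - \frac{\left(-5\right) \frac{1}{G^{2}}}{7} = \frac{5}{7 G^{2}}$)
$t{\left(k,P \right)} = P + \frac{5}{7 k^{2}}$
$g{\left(p \right)} = 2 p^{2}$ ($g{\left(p \right)} = 2 p p = 2 p^{2}$)
$56 \cdot 33 g{\left(t{\left(4,1 \right)} \right)} = 56 \cdot 33 \cdot 2 \left(1 + \frac{5}{7 \cdot 16}\right)^{2} = 1848 \cdot 2 \left(1 + \frac{5}{7} \cdot \frac{1}{16}\right)^{2} = 1848 \cdot 2 \left(1 + \frac{5}{112}\right)^{2} = 1848 \cdot 2 \left(\frac{117}{112}\right)^{2} = 1848 \cdot 2 \cdot \frac{13689}{12544} = 1848 \cdot \frac{13689}{6272} = \frac{451737}{112}$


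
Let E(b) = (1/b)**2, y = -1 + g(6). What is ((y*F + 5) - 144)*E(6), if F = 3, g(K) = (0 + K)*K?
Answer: -17/18 ≈ -0.94444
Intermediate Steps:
g(K) = K**2 (g(K) = K*K = K**2)
y = 35 (y = -1 + 6**2 = -1 + 36 = 35)
E(b) = b**(-2) (E(b) = (1/b)**2 = b**(-2))
((y*F + 5) - 144)*E(6) = ((35*3 + 5) - 144)/6**2 = ((105 + 5) - 144)*(1/36) = (110 - 144)*(1/36) = -34*1/36 = -17/18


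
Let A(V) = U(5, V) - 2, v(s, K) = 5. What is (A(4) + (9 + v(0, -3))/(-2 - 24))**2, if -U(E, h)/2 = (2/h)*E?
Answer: 9604/169 ≈ 56.828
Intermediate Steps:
U(E, h) = -4*E/h (U(E, h) = -2*2/h*E = -4*E/h)
A(V) = -2 - 20/V (A(V) = -4*5/V - 2 = -20/V - 2 = -2 - 20/V)
(A(4) + (9 + v(0, -3))/(-2 - 24))**2 = ((-2 - 20/4) + (9 + 5)/(-2 - 24))**2 = ((-2 - 20*1/4) + 14/(-26))**2 = ((-2 - 5) + 14*(-1/26))**2 = (-7 - 7/13)**2 = (-98/13)**2 = 9604/169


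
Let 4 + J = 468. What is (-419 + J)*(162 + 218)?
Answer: 17100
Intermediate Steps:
J = 464 (J = -4 + 468 = 464)
(-419 + J)*(162 + 218) = (-419 + 464)*(162 + 218) = 45*380 = 17100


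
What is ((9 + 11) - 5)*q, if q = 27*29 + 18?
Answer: 12015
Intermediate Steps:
q = 801 (q = 783 + 18 = 801)
((9 + 11) - 5)*q = ((9 + 11) - 5)*801 = (20 - 5)*801 = 15*801 = 12015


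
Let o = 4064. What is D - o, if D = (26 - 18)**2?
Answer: -4000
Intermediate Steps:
D = 64 (D = 8**2 = 64)
D - o = 64 - 1*4064 = 64 - 4064 = -4000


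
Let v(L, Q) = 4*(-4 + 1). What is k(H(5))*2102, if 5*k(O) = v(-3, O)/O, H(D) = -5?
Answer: 25224/25 ≈ 1009.0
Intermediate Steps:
v(L, Q) = -12 (v(L, Q) = 4*(-3) = -12)
k(O) = -12/(5*O) (k(O) = (-12/O)/5 = -12/(5*O))
k(H(5))*2102 = -12/5/(-5)*2102 = -12/5*(-⅕)*2102 = (12/25)*2102 = 25224/25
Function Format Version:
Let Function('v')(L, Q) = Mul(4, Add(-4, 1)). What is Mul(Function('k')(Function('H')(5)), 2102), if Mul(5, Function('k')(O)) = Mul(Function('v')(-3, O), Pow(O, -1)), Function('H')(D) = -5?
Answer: Rational(25224, 25) ≈ 1009.0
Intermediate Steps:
Function('v')(L, Q) = -12 (Function('v')(L, Q) = Mul(4, -3) = -12)
Function('k')(O) = Mul(Rational(-12, 5), Pow(O, -1)) (Function('k')(O) = Mul(Rational(1, 5), Mul(-12, Pow(O, -1))) = Mul(Rational(-12, 5), Pow(O, -1)))
Mul(Function('k')(Function('H')(5)), 2102) = Mul(Mul(Rational(-12, 5), Pow(-5, -1)), 2102) = Mul(Mul(Rational(-12, 5), Rational(-1, 5)), 2102) = Mul(Rational(12, 25), 2102) = Rational(25224, 25)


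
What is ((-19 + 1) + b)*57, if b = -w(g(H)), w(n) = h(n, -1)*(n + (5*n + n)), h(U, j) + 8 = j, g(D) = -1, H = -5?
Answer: -4617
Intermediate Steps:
h(U, j) = -8 + j
w(n) = -63*n (w(n) = (-8 - 1)*(n + (5*n + n)) = -9*(n + 6*n) = -63*n)
b = -63 (b = -(-63)*(-1) = -1*63 = -63)
((-19 + 1) + b)*57 = ((-19 + 1) - 63)*57 = (-18 - 63)*57 = -81*57 = -4617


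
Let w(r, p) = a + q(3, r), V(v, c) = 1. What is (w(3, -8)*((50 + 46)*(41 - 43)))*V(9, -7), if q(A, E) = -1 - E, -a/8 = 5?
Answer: 8448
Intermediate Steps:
a = -40 (a = -8*5 = -40)
w(r, p) = -41 - r (w(r, p) = -40 + (-1 - r) = -41 - r)
(w(3, -8)*((50 + 46)*(41 - 43)))*V(9, -7) = ((-41 - 1*3)*((50 + 46)*(41 - 43)))*1 = ((-41 - 3)*(96*(-2)))*1 = -44*(-192)*1 = 8448*1 = 8448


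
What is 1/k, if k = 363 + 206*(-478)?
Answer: -1/98105 ≈ -1.0193e-5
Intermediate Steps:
k = -98105 (k = 363 - 98468 = -98105)
1/k = 1/(-98105) = -1/98105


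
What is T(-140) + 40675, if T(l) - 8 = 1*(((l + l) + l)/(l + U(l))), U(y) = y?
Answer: 81369/2 ≈ 40685.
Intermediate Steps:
T(l) = 19/2 (T(l) = 8 + 1*(((l + l) + l)/(l + l)) = 8 + 1*((2*l + l)/((2*l))) = 8 + 1*((3*l)*(1/(2*l))) = 8 + 1*(3/2) = 8 + 3/2 = 19/2)
T(-140) + 40675 = 19/2 + 40675 = 81369/2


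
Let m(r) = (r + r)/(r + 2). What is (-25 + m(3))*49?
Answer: -5831/5 ≈ -1166.2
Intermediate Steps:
m(r) = 2*r/(2 + r) (m(r) = (2*r)/(2 + r) = 2*r/(2 + r))
(-25 + m(3))*49 = (-25 + 2*3/(2 + 3))*49 = (-25 + 2*3/5)*49 = (-25 + 2*3*(⅕))*49 = (-25 + 6/5)*49 = -119/5*49 = -5831/5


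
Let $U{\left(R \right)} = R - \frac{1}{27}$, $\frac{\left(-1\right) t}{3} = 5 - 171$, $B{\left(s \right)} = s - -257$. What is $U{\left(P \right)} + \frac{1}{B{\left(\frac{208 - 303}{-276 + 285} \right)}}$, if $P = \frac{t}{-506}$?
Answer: $- \frac{15411289}{15151158} \approx -1.0172$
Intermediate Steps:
$B{\left(s \right)} = 257 + s$ ($B{\left(s \right)} = s + 257 = 257 + s$)
$t = 498$ ($t = - 3 \left(5 - 171\right) = \left(-3\right) \left(-166\right) = 498$)
$P = - \frac{249}{253}$ ($P = \frac{498}{-506} = 498 \left(- \frac{1}{506}\right) = - \frac{249}{253} \approx -0.98419$)
$U{\left(R \right)} = - \frac{1}{27} + R$ ($U{\left(R \right)} = R - \frac{1}{27} = - \frac{1}{27} + R$)
$U{\left(P \right)} + \frac{1}{B{\left(\frac{208 - 303}{-276 + 285} \right)}} = \left(- \frac{1}{27} - \frac{249}{253}\right) + \frac{1}{257 + \frac{208 - 303}{-276 + 285}} = - \frac{6976}{6831} + \frac{1}{257 - \frac{95}{9}} = - \frac{6976}{6831} + \frac{1}{\frac{2218}{9}} = - \frac{6976}{6831} + \frac{9}{2218} = - \frac{15411289}{15151158}$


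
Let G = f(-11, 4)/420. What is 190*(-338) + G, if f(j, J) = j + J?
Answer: -3853201/60 ≈ -64220.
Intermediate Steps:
f(j, J) = J + j
G = -1/60 (G = (4 - 11)/420 = -7*1/420 = -1/60 ≈ -0.016667)
190*(-338) + G = 190*(-338) - 1/60 = -64220 - 1/60 = -3853201/60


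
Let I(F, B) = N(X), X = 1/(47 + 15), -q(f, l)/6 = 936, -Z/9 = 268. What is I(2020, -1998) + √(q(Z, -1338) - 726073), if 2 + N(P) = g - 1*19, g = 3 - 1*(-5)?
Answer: -13 + I*√731689 ≈ -13.0 + 855.39*I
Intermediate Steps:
Z = -2412 (Z = -9*268 = -2412)
g = 8 (g = 3 + 5 = 8)
q(f, l) = -5616 (q(f, l) = -6*936 = -5616)
X = 1/62 ≈ 0.016129
N(P) = -13 (N(P) = -2 + (8 - 1*19) = -2 + (8 - 19) = -2 - 11 = -13)
I(F, B) = -13
I(2020, -1998) + √(q(Z, -1338) - 726073) = -13 + √(-5616 - 726073) = -13 + √(-731689) = -13 + I*√731689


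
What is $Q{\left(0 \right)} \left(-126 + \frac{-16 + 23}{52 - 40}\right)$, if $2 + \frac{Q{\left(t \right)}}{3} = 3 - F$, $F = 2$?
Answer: $\frac{1505}{4} \approx 376.25$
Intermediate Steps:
$Q{\left(t \right)} = -3$ ($Q{\left(t \right)} = -6 + 3 \left(3 - 2\right) = -6 + 3 \cdot 1 = -6 + 3 = -3$)
$Q{\left(0 \right)} \left(-126 + \frac{-16 + 23}{52 - 40}\right) = - 3 \left(-126 + \frac{-16 + 23}{52 - 40}\right) = - 3 \left(-126 + \frac{7}{12}\right) = \left(-3\right) \left(- \frac{1505}{12}\right) = \frac{1505}{4}$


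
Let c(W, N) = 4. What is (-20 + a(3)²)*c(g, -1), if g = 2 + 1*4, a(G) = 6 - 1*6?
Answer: -80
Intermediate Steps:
a(G) = 0 (a(G) = 6 - 6 = 0)
g = 6 (g = 2 + 4 = 6)
(-20 + a(3)²)*c(g, -1) = (-20 + 0²)*4 = (-20 + 0)*4 = -20*4 = -80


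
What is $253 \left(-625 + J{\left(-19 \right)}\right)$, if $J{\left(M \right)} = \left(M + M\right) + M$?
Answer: $-172546$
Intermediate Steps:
$J{\left(M \right)} = 3 M$ ($J{\left(M \right)} = 2 M + M = 3 M$)
$253 \left(-625 + J{\left(-19 \right)}\right) = 253 \left(-625 + 3 \left(-19\right)\right) = 253 \left(-625 - 57\right) = 253 \left(-682\right) = -172546$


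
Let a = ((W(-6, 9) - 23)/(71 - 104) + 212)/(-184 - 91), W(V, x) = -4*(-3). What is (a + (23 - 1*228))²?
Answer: 28819136644/680625 ≈ 42342.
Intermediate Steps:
W(V, x) = 12
a = -637/825 (a = ((12 - 23)/(71 - 104) + 212)/(-184 - 91) = (-11/(-33) + 212)/(-275) = (-11*(-1/33) + 212)*(-1/275) = (⅓ + 212)*(-1/275) = (637/3)*(-1/275) = -637/825 ≈ -0.77212)
(a + (23 - 1*228))² = (-637/825 + (23 - 1*228))² = (-637/825 + (23 - 228))² = (-637/825 - 205)² = (-169762/825)² = 28819136644/680625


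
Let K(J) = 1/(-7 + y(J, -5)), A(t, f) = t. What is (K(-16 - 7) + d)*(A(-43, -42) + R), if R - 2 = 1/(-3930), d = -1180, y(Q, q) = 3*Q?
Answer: 14450389211/298680 ≈ 48381.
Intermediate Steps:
R = 7859/3930 (R = 2 + 1/(-3930) = 2 - 1/3930 = 7859/3930 ≈ 1.9997)
K(J) = 1/(-7 + 3*J)
(K(-16 - 7) + d)*(A(-43, -42) + R) = (1/(-7 + 3*(-16 - 7)) - 1180)*(-43 + 7859/3930) = (1/(-7 + 3*(-23)) - 1180)*(-161131/3930) = (1/(-7 - 69) - 1180)*(-161131/3930) = (1/(-76) - 1180)*(-161131/3930) = (-1/76 - 1180)*(-161131/3930) = -89681/76*(-161131/3930) = 14450389211/298680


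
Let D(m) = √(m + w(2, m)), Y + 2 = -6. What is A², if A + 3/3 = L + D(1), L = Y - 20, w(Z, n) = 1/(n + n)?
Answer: (58 - √6)²/4 ≈ 771.46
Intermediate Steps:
Y = -8 (Y = -2 - 6 = -8)
w(Z, n) = 1/(2*n)
L = -28 (L = -8 - 20 = -28)
D(m) = √(m + 1/(2*m))
A = -29 + √6/2 (A = -1 + (-28 + √(2/1 + 4*1)/2) = -1 + (-28 + √(2*1 + 4)/2) = -1 + (-28 + √(2 + 4)/2) = -1 + (-28 + √6/2) = -29 + √6/2 ≈ -27.775)
A² = (-29 + √6/2)²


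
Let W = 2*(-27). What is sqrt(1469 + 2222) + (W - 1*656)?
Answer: -710 + sqrt(3691) ≈ -649.25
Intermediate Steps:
W = -54
sqrt(1469 + 2222) + (W - 1*656) = sqrt(1469 + 2222) + (-54 - 1*656) = sqrt(3691) + (-54 - 656) = sqrt(3691) - 710 = -710 + sqrt(3691)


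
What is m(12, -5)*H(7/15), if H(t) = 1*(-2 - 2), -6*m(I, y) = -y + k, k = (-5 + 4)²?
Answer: 4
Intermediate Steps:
k = 1 (k = (-1)² = 1)
m(I, y) = -⅙ + y/6 (m(I, y) = -(-y + 1)/6 = -(1 - y)/6 = -⅙ + y/6)
H(t) = -4 (H(t) = 1*(-4) = -4)
m(12, -5)*H(7/15) = (-⅙ + (⅙)*(-5))*(-4) = (-⅙ - ⅚)*(-4) = -1*(-4) = 4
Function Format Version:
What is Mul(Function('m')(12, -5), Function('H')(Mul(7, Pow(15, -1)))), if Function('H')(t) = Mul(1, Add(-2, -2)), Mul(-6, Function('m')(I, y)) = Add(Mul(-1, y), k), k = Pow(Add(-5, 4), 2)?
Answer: 4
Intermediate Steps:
k = 1 (k = Pow(-1, 2) = 1)
Function('m')(I, y) = Add(Rational(-1, 6), Mul(Rational(1, 6), y)) (Function('m')(I, y) = Mul(Rational(-1, 6), Add(Mul(-1, y), 1)) = Mul(Rational(-1, 6), Add(1, Mul(-1, y))) = Add(Rational(-1, 6), Mul(Rational(1, 6), y)))
Function('H')(t) = -4 (Function('H')(t) = Mul(1, -4) = -4)
Mul(Function('m')(12, -5), Function('H')(Mul(7, Pow(15, -1)))) = Mul(Add(Rational(-1, 6), Mul(Rational(1, 6), -5)), -4) = Mul(Add(Rational(-1, 6), Rational(-5, 6)), -4) = Mul(-1, -4) = 4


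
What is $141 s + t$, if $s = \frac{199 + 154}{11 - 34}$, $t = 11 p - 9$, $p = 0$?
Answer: $- \frac{49980}{23} \approx -2173.0$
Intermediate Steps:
$t = -9$ ($t = 11 \cdot 0 - 9 = 0 - 9 = -9$)
$s = - \frac{353}{23}$ ($s = \frac{353}{-23} = 353 \left(- \frac{1}{23}\right) = - \frac{353}{23} \approx -15.348$)
$141 s + t = 141 \left(- \frac{353}{23}\right) - 9 = - \frac{49773}{23} - 9 = - \frac{49980}{23}$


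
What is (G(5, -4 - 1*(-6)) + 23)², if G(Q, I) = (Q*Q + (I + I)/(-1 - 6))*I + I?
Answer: 267289/49 ≈ 5454.9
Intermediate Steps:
G(Q, I) = I + I*(Q² - 2*I/7) (G(Q, I) = (Q² + (2*I)/(-7))*I + I = (Q² + (2*I)*(-⅐))*I + I = (Q² - 2*I/7)*I + I = I*(Q² - 2*I/7) + I = I + I*(Q² - 2*I/7))
(G(5, -4 - 1*(-6)) + 23)² = ((-4 - 1*(-6))*(7 - 2*(-4 - 1*(-6)) + 7*5²)/7 + 23)² = ((-4 + 6)*(7 - 2*(-4 + 6) + 7*25)/7 + 23)² = ((⅐)*2*(7 - 2*2 + 175) + 23)² = ((⅐)*2*(7 - 4 + 175) + 23)² = ((⅐)*2*178 + 23)² = (356/7 + 23)² = (517/7)² = 267289/49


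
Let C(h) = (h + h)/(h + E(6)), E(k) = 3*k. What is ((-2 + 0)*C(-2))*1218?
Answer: 609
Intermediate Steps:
C(h) = 2*h/(18 + h) (C(h) = (h + h)/(h + 3*6) = (2*h)/(h + 18) = (2*h)/(18 + h) = 2*h/(18 + h))
((-2 + 0)*C(-2))*1218 = ((-2 + 0)*(2*(-2)/(18 - 2)))*1218 = -4*(-2)/16*1218 = -2*(-¼)*1218 = (½)*1218 = 609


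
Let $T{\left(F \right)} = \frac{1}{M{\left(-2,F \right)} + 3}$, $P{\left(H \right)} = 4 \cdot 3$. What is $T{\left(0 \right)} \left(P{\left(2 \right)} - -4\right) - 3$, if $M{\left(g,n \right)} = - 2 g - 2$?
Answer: $\frac{1}{5} \approx 0.2$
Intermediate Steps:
$M{\left(g,n \right)} = -2 - 2 g$
$P{\left(H \right)} = 12$
$T{\left(F \right)} = \frac{1}{5}$ ($T{\left(F \right)} = \frac{1}{\left(-2 - -4\right) + 3} = \frac{1}{\left(-2 + 4\right) + 3} = \frac{1}{2 + 3} = \frac{1}{5}$)
$T{\left(0 \right)} \left(P{\left(2 \right)} - -4\right) - 3 = \frac{12 - -4}{5} - 3 = \frac{12 + 4}{5} - 3 = \frac{1}{5} \cdot 16 - 3 = \frac{16}{5} - 3 = \frac{1}{5}$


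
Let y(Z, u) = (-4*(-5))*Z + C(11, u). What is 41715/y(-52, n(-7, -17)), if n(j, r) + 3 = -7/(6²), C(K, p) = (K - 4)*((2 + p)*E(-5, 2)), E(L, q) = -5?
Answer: -300348/7187 ≈ -41.790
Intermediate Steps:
C(K, p) = (-10 - 5*p)*(-4 + K) (C(K, p) = (K - 4)*((2 + p)*(-5)) = (-4 + K)*(-10 - 5*p) = (-10 - 5*p)*(-4 + K))
n(j, r) = -115/36 (n(j, r) = -3 - 7/(6²) = -3 - 7/36 = -115/36)
y(Z, u) = -70 - 35*u + 20*Z (y(Z, u) = (-4*(-5))*Z + (40 - 10*11 + 20*u - 5*11*u) = 20*Z + (40 - 110 + 20*u - 55*u) = 20*Z + (-70 - 35*u) = -70 - 35*u + 20*Z)
41715/y(-52, n(-7, -17)) = 41715/(-70 - 35*(-115/36) + 20*(-52)) = 41715/(-70 + 4025/36 - 1040) = 41715/(-35935/36) = 41715*(-36/35935) = -300348/7187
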